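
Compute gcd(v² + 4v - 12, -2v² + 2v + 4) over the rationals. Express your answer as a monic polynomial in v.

v - 2

Apply the Euclidean algorithm:
  v² + 4v - 12 = (-1/2)(-2v² + 2v + 4) + (5v - 10)
  -2v² + 2v + 4 = (-(2/5)v - 2/5)(5v - 10) + (0)
Last nonzero remainder: 5v - 10. Dividing through by 5 gives the monic gcd v - 2.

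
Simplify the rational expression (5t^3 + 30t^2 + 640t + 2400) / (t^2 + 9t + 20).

Euclidean algorithm in ℚ[t]:
  5t^3 + 30t^2 + 640t + 2400 = (5t - 15)(t^2 + 9t + 20) + (675t + 2700)
  t^2 + 9t + 20 = ((1/675)t + 1/135)(675t + 2700) + (0)
Last nonzero remainder: 675t + 2700. Dividing through by 675 gives the monic gcd t + 4.
Cancel t + 4 from numerator and denominator to get the reduced form.

(5t^2 + 10t + 600)/(t + 5)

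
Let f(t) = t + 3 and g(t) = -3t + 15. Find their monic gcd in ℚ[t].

1

By polynomial division,
  t + 3 = (-1/3)(-3t + 15) + (8)
  -3t + 15 = (-(3/8)t + 15/8)(8) + (0)
The last nonzero remainder is the constant 8, so the polynomials are coprime and gcd = 1.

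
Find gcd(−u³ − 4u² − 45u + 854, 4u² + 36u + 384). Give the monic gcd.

Apply the Euclidean algorithm:
  −u³ − 4u² − 45u + 854 = (−(1/4)u + 5/4)(4u² + 36u + 384) + (6u + 374)
  4u² + 36u + 384 = ((2/3)u − 320/9)(6u + 374) + (123136/9)
  6u + 374 = ((27/61568)u + 1683/61568)(123136/9) + (0)
The last nonzero remainder is the constant 123136/9, so the polynomials are coprime and gcd = 1.

1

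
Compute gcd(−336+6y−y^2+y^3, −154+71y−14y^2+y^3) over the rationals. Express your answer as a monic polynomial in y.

−7+y

By polynomial division,
  y^3−y^2+6y−336 = (y^3−14y^2+71y−154) + (13y^2−65y−182)
  y^3−14y^2+71y−154 = ((1/13)y−9/13)(13y^2−65y−182) + (40y−280)
  13y^2−65y−182 = ((13/40)y+13/20)(40y−280) + (0)
Last nonzero remainder: 40y−280. Dividing through by 40 gives the monic gcd y−7.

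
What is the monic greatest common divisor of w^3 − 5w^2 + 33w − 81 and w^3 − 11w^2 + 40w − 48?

w − 3

Euclidean algorithm in ℚ[w]:
  w^3 − 5w^2 + 33w − 81 = (w^3 − 11w^2 + 40w − 48) + (6w^2 − 7w − 33)
  w^3 − 11w^2 + 40w − 48 = ((1/6)w − 59/36)(6w^2 − 7w − 33) + ((1225/36)w − 1225/12)
  6w^2 − 7w − 33 = ((216/1225)w + 396/1225)((1225/36)w − 1225/12) + (0)
Last nonzero remainder: (1225/36)w − 1225/12. Dividing through by 1225/36 gives the monic gcd w − 3.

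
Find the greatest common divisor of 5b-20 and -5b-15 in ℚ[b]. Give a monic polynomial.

Repeated division with remainder:
  5b-20 = (-1)(-5b-15) + (-35)
  -5b-15 = ((1/7)b+3/7)(-35) + (0)
The last nonzero remainder is the constant -35, so the polynomials are coprime and gcd = 1.

1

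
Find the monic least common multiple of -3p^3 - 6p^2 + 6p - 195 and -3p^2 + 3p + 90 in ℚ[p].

p^4 - 4p^3 - 14p^2 + 77p - 390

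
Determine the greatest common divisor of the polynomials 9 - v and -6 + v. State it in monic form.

1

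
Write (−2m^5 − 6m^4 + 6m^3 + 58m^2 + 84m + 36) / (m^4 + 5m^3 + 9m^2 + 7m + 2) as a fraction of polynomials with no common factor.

Apply the Euclidean algorithm:
  −2m^5 − 6m^4 + 6m^3 + 58m^2 + 84m + 36 = (−2m + 4)(m^4 + 5m^3 + 9m^2 + 7m + 2) + (4m^3 + 36m^2 + 60m + 28)
  m^4 + 5m^3 + 9m^2 + 7m + 2 = ((1/4)m − 1)(4m^3 + 36m^2 + 60m + 28) + (30m^2 + 60m + 30)
  4m^3 + 36m^2 + 60m + 28 = ((2/15)m + 14/15)(30m^2 + 60m + 30) + (0)
Last nonzero remainder: 30m^2 + 60m + 30. Dividing through by 30 gives the monic gcd m^2 + 2m + 1.
Cancel m^2 + 2m + 1 from numerator and denominator to get the reduced form.

(−2m^3 − 2m^2 + 12m + 36)/(m^2 + 3m + 2)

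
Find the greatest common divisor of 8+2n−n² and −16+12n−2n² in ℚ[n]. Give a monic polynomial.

Repeated division with remainder:
  −n²+2n+8 = (1/2)(−2n²+12n−16) + (−4n+16)
  −2n²+12n−16 = ((1/2)n−1)(−4n+16) + (0)
Last nonzero remainder: −4n+16. Dividing through by −4 gives the monic gcd n−4.

−4+n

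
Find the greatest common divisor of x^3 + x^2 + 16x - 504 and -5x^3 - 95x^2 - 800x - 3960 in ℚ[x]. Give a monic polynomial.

x^2 + 8x + 72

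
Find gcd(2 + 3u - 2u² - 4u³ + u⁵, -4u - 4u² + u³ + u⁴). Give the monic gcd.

-2 - u + u²

By polynomial division,
  u⁵ - 4u³ - 2u² + 3u + 2 = (u - 1)(u⁴ + u³ - 4u² - 4u) + (u³ - 2u² - u + 2)
  u⁴ + u³ - 4u² - 4u = (u + 3)(u³ - 2u² - u + 2) + (3u² - 3u - 6)
  u³ - 2u² - u + 2 = ((1/3)u - 1/3)(3u² - 3u - 6) + (0)
Last nonzero remainder: 3u² - 3u - 6. Dividing through by 3 gives the monic gcd u² - u - 2.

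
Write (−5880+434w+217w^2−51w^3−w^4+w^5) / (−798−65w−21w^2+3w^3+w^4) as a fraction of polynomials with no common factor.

(140−7w−2w^2+w^3)/(19+2w+w^2)

Repeated division with remainder:
  w^5−w^4−51w^3+217w^2+434w−5880 = (w−4)(w^4+3w^3−21w^2−65w−798) + (−18w^3+198w^2+972w−9072)
  w^4+3w^3−21w^2−65w−798 = (−(1/18)w−7/9)(−18w^3+198w^2+972w−9072) + (187w^2+187w−7854)
  −18w^3+198w^2+972w−9072 = (−(18/187)w+216/187)(187w^2+187w−7854) + (0)
Last nonzero remainder: 187w^2+187w−7854. Dividing through by 187 gives the monic gcd w^2+w−42.
Cancel w^2+w−42 from numerator and denominator to get the reduced form.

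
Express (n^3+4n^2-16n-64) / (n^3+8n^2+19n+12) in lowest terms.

(n^2-16)/(n^2+4n+3)

Apply the Euclidean algorithm:
  n^3+4n^2-16n-64 = (n^3+8n^2+19n+12) + (-4n^2-35n-76)
  n^3+8n^2+19n+12 = (-(1/4)n+3/16)(-4n^2-35n-76) + ((105/16)n+105/4)
  -4n^2-35n-76 = (-(64/105)n-304/105)((105/16)n+105/4) + (0)
Last nonzero remainder: (105/16)n+105/4. Dividing through by 105/16 gives the monic gcd n+4.
Cancel n+4 from numerator and denominator to get the reduced form.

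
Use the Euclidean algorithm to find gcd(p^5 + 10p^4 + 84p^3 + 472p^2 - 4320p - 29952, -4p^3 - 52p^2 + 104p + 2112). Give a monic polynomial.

Euclidean algorithm in ℚ[p]:
  p^5 + 10p^4 + 84p^3 + 472p^2 - 4320p - 29952 = (-(1/4)p^2 + (3/4)p - 149/4)(-4p^3 - 52p^2 + 104p + 2112) + (-1015p^2 - 2030p + 48720)
  -4p^3 - 52p^2 + 104p + 2112 = ((4/1015)p + 44/1015)(-1015p^2 - 2030p + 48720) + (0)
Last nonzero remainder: -1015p^2 - 2030p + 48720. Dividing through by -1015 gives the monic gcd p^2 + 2p - 48.

p^2 + 2p - 48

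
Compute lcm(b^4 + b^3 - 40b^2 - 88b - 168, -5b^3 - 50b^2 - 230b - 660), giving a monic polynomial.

b^6 + 5b^5 - 14b^4 - 226b^3 - 1400b^2 - 2608b - 3696

Repeated division with remainder:
  b^4 + b^3 - 40b^2 - 88b - 168 = (-(1/5)b + 9/5)(-5b^3 - 50b^2 - 230b - 660) + (4b^2 + 194b + 1020)
  -5b^3 - 50b^2 - 230b - 660 = (-(5/4)b + 385/8)(4b^2 + 194b + 1020) + (-(33165/4)b - 99495/2)
  4b^2 + 194b + 1020 = (-(16/33165)b - 136/6633)(-(33165/4)b - 99495/2) + (0)
Last nonzero remainder: -(33165/4)b - 99495/2. Dividing through by -33165/4 gives the monic gcd b + 6.
Then lcm(f, g) = f·g / gcd(f, g); expanding and making the result monic gives the answer.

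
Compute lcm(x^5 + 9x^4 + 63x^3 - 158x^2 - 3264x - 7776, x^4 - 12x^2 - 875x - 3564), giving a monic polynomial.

x^6 - 2x^5 - 36x^4 - 851x^3 - 1526x^2 + 28128x + 85536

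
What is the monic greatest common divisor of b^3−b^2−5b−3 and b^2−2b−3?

By polynomial division,
  b^3−b^2−5b−3 = (b+1)(b^2−2b−3) + (0)
The last nonzero remainder b^2−2b−3 is already monic.

b^2−2b−3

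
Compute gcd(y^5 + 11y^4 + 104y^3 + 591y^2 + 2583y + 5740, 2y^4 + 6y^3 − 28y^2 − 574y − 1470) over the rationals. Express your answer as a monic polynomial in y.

Apply the Euclidean algorithm:
  y^5 + 11y^4 + 104y^3 + 591y^2 + 2583y + 5740 = ((1/2)y + 4)(2y^4 + 6y^3 − 28y^2 − 574y − 1470) + (94y^3 + 990y^2 + 5614y + 11620)
  2y^4 + 6y^3 − 28y^2 − 574y − 1470 = ((1/47)y − 354/2209)(94y^3 + 990y^2 + 5614y + 11620) + ((24750/2209)y^2 + (173250/2209)y + 866250/2209)
  94y^3 + 990y^2 + 5614y + 11620 = ((103823/12375)y + 366694/12375)((24750/2209)y^2 + (173250/2209)y + 866250/2209) + (0)
Last nonzero remainder: (24750/2209)y^2 + (173250/2209)y + 866250/2209. Dividing through by 24750/2209 gives the monic gcd y^2 + 7y + 35.

y^2 + 7y + 35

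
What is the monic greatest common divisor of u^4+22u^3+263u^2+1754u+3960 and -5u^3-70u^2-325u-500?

u+4

Apply the Euclidean algorithm:
  u^4+22u^3+263u^2+1754u+3960 = (-(1/5)u-8/5)(-5u^3-70u^2-325u-500) + (86u^2+1134u+3160)
  -5u^3-70u^2-325u-500 = (-(5/86)u-175/3698)(86u^2+1134u+3160) + (-(162000/1849)u-648000/1849)
  86u^2+1134u+3160 = (-(79507/81000)u-146071/16200)(-(162000/1849)u-648000/1849) + (0)
Last nonzero remainder: -(162000/1849)u-648000/1849. Dividing through by -162000/1849 gives the monic gcd u+4.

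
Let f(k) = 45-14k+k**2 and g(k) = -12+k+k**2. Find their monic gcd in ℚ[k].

Euclidean algorithm in ℚ[k]:
  k**2-14k+45 = (k**2+k-12) + (-15k+57)
  k**2+k-12 = (-(1/15)k-8/25)(-15k+57) + (156/25)
  -15k+57 = (-(125/52)k+475/52)(156/25) + (0)
The last nonzero remainder is the constant 156/25, so the polynomials are coprime and gcd = 1.

1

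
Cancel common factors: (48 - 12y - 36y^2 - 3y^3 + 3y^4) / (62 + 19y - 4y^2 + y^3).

By polynomial division,
  3y^4 - 3y^3 - 36y^2 - 12y + 48 = (3y + 9)(y^3 - 4y^2 + 19y + 62) + (-57y^2 - 369y - 510)
  y^3 - 4y^2 + 19y + 62 = (-(1/57)y + 199/1083)(-57y^2 - 369y - 510) + ((28106/361)y + 56212/361)
  -57y^2 - 369y - 510 = (-(20577/28106)y - 92055/28106)((28106/361)y + 56212/361) + (0)
Last nonzero remainder: (28106/361)y + 56212/361. Dividing through by 28106/361 gives the monic gcd y + 2.
Cancel y + 2 from numerator and denominator to get the reduced form.

(24 - 18y - 9y^2 + 3y^3)/(31 - 6y + y^2)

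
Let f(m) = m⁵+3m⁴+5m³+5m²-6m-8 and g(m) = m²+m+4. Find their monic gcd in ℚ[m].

m²+m+4

By polynomial division,
  m⁵+3m⁴+5m³+5m²-6m-8 = (m³+2m²-m-2)(m²+m+4) + (0)
The last nonzero remainder m²+m+4 is already monic.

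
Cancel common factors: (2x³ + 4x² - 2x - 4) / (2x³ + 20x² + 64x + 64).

(x² - 1)/(x² + 8x + 16)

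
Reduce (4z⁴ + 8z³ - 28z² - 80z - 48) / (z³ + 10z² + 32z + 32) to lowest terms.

(4z³ - 28z - 24)/(z² + 8z + 16)

Apply the Euclidean algorithm:
  4z⁴ + 8z³ - 28z² - 80z - 48 = (4z - 32)(z³ + 10z² + 32z + 32) + (164z² + 816z + 976)
  z³ + 10z² + 32z + 32 = ((1/164)z + 103/3362)(164z² + 816z + 976) + ((1764/1681)z + 3528/1681)
  164z² + 816z + 976 = ((68921/441)z + 205082/441)((1764/1681)z + 3528/1681) + (0)
Last nonzero remainder: (1764/1681)z + 3528/1681. Dividing through by 1764/1681 gives the monic gcd z + 2.
Cancel z + 2 from numerator and denominator to get the reduced form.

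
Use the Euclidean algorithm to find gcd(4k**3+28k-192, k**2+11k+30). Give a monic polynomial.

1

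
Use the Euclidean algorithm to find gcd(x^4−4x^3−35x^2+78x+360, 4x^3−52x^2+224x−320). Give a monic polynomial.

x−5

Euclidean algorithm in ℚ[x]:
  x^4−4x^3−35x^2+78x+360 = ((1/4)x+9/4)(4x^3−52x^2+224x−320) + (26x^2−346x+1080)
  4x^3−52x^2+224x−320 = ((2/13)x+8/169)(26x^2−346x+1080) + ((12544/169)x−62720/169)
  26x^2−346x+1080 = ((2197/6272)x−4563/1568)((12544/169)x−62720/169) + (0)
Last nonzero remainder: (12544/169)x−62720/169. Dividing through by 12544/169 gives the monic gcd x−5.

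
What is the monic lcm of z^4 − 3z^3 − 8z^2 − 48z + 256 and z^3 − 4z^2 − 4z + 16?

z^6 − 3z^5 − 12z^4 − 36z^3 + 288z^2 + 192z − 1024

Repeated division with remainder:
  z^4 − 3z^3 − 8z^2 − 48z + 256 = (z + 1)(z^3 − 4z^2 − 4z + 16) + (−60z + 240)
  z^3 − 4z^2 − 4z + 16 = (−(1/60)z^2 + 1/15)(−60z + 240) + (0)
Last nonzero remainder: −60z + 240. Dividing through by −60 gives the monic gcd z − 4.
Then lcm(f, g) = f·g / gcd(f, g); expanding and making the result monic gives the answer.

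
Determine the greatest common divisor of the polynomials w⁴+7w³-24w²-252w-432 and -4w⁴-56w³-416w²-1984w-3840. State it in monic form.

w²+10w+24

By polynomial division,
  w⁴+7w³-24w²-252w-432 = (-1/4)(-4w⁴-56w³-416w²-1984w-3840) + (-7w³-128w²-748w-1392)
  -4w⁴-56w³-416w²-1984w-3840 = ((4/7)w-120/49)(-7w³-128w²-748w-1392) + (-(14800/49)w²-(148000/49)w-355200/49)
  -7w³-128w²-748w-1392 = ((343/14800)w+1421/7400)(-(14800/49)w²-(148000/49)w-355200/49) + (0)
Last nonzero remainder: -(14800/49)w²-(148000/49)w-355200/49. Dividing through by -14800/49 gives the monic gcd w²+10w+24.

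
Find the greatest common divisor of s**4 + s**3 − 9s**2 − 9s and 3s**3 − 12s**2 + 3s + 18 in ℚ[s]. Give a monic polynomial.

s**2 − 2s − 3

Repeated division with remainder:
  s**4 + s**3 − 9s**2 − 9s = ((1/3)s + 5/3)(3s**3 − 12s**2 + 3s + 18) + (10s**2 − 20s − 30)
  3s**3 − 12s**2 + 3s + 18 = ((3/10)s − 3/5)(10s**2 − 20s − 30) + (0)
Last nonzero remainder: 10s**2 − 20s − 30. Dividing through by 10 gives the monic gcd s**2 − 2s − 3.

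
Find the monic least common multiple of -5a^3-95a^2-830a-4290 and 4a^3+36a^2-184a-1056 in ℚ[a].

Euclidean algorithm in ℚ[a]:
  -5a^3-95a^2-830a-4290 = (-5/4)(4a^3+36a^2-184a-1056) + (-50a^2-1060a-5610)
  4a^3+36a^2-184a-1056 = (-(2/25)a+122/125)(-50a^2-1060a-5610) + ((10044/25)a+110484/25)
  -50a^2-1060a-5610 = (-(625/5022)a-2125/1674)((10044/25)a+110484/25) + (0)
Last nonzero remainder: (10044/25)a+110484/25. Dividing through by 10044/25 gives the monic gcd a+11.
Then lcm(f, g) = f·g / gcd(f, g); expanding and making the result monic gives the answer.

a^5+17a^4+104a^3+70a^2-5700a-20592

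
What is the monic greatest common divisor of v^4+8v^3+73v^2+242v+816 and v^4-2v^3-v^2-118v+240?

Repeated division with remainder:
  v^4+8v^3+73v^2+242v+816 = (v^4-2v^3-v^2-118v+240) + (10v^3+74v^2+360v+576)
  v^4-2v^3-v^2-118v+240 = ((1/10)v-47/50)(10v^3+74v^2+360v+576) + ((814/25)v^2+(814/5)v+19536/25)
  10v^3+74v^2+360v+576 = ((125/407)v+300/407)((814/25)v^2+(814/5)v+19536/25) + (0)
Last nonzero remainder: (814/25)v^2+(814/5)v+19536/25. Dividing through by 814/25 gives the monic gcd v^2+5v+24.

v^2+5v+24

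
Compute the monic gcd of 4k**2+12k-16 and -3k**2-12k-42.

1

By polynomial division,
  4k**2+12k-16 = (-4/3)(-3k**2-12k-42) + (-4k-72)
  -3k**2-12k-42 = ((3/4)k-21/2)(-4k-72) + (-798)
  -4k-72 = ((2/399)k+12/133)(-798) + (0)
The last nonzero remainder is the constant -798, so the polynomials are coprime and gcd = 1.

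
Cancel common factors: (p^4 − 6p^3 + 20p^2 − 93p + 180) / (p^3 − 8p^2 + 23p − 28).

Apply the Euclidean algorithm:
  p^4 − 6p^3 + 20p^2 − 93p + 180 = (p + 2)(p^3 − 8p^2 + 23p − 28) + (13p^2 − 111p + 236)
  p^3 − 8p^2 + 23p − 28 = ((1/13)p + 7/169)(13p^2 − 111p + 236) + ((1596/169)p − 6384/169)
  13p^2 − 111p + 236 = ((2197/1596)p − 9971/1596)((1596/169)p − 6384/169) + (0)
Last nonzero remainder: (1596/169)p − 6384/169. Dividing through by 1596/169 gives the monic gcd p − 4.
Cancel p − 4 from numerator and denominator to get the reduced form.

(p^3 − 2p^2 + 12p − 45)/(p^2 − 4p + 7)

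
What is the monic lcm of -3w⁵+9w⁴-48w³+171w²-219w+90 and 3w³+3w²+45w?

w⁶-3w⁵+16w⁴-57w³+73w²-30w

By polynomial division,
  -3w⁵+9w⁴-48w³+171w²-219w+90 = (-w²+4w-5)(3w³+3w²+45w) + (6w²+6w+90)
  3w³+3w²+45w = ((1/2)w)(6w²+6w+90) + (0)
Last nonzero remainder: 6w²+6w+90. Dividing through by 6 gives the monic gcd w²+w+15.
Then lcm(f, g) = f·g / gcd(f, g); expanding and making the result monic gives the answer.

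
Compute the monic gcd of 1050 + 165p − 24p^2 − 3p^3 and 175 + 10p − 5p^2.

−35 − 2p + p^2

Euclidean algorithm in ℚ[p]:
  −3p^3 − 24p^2 + 165p + 1050 = ((3/5)p + 6)(−5p^2 + 10p + 175) + (0)
Last nonzero remainder: −5p^2 + 10p + 175. Dividing through by −5 gives the monic gcd p^2 − 2p − 35.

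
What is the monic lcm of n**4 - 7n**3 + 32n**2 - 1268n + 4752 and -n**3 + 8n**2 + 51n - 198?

Apply the Euclidean algorithm:
  n**4 - 7n**3 + 32n**2 - 1268n + 4752 = (-n - 1)(-n**3 + 8n**2 + 51n - 198) + (91n**2 - 1415n + 4554)
  -n**3 + 8n**2 + 51n - 198 = (-(1/91)n - 687/8281)(91n**2 - 1415n + 4554) + (-(135360/8281)n + 1488960/8281)
  91n**2 - 1415n + 4554 = (-(753571/135360)n + 190463/7520)(-(135360/8281)n + 1488960/8281) + (0)
Last nonzero remainder: -(135360/8281)n + 1488960/8281. Dividing through by -135360/8281 gives the monic gcd n - 11.
Then lcm(f, g) = f·g / gcd(f, g); expanding and making the result monic gives the answer.

n**6 - 4n**5 - 7n**4 - 1046n**3 + 372n**2 + 37080n - 85536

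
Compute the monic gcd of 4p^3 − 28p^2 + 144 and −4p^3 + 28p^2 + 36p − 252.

p − 3

Apply the Euclidean algorithm:
  4p^3 − 28p^2 + 144 = (−1)(−4p^3 + 28p^2 + 36p − 252) + (36p − 108)
  −4p^3 + 28p^2 + 36p − 252 = (−(1/9)p^2 + (4/9)p + 7/3)(36p − 108) + (0)
Last nonzero remainder: 36p − 108. Dividing through by 36 gives the monic gcd p − 3.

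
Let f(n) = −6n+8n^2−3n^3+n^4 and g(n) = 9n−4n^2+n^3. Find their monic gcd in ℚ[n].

n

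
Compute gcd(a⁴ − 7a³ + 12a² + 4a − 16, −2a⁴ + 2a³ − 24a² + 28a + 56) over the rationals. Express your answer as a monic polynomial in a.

Repeated division with remainder:
  a⁴ − 7a³ + 12a² + 4a − 16 = (−1/2)(−2a⁴ + 2a³ − 24a² + 28a + 56) + (−6a³ + 18a + 12)
  −2a⁴ + 2a³ − 24a² + 28a + 56 = ((1/3)a − 1/3)(−6a³ + 18a + 12) + (−30a² + 30a + 60)
  −6a³ + 18a + 12 = ((1/5)a + 1/5)(−30a² + 30a + 60) + (0)
Last nonzero remainder: −30a² + 30a + 60. Dividing through by −30 gives the monic gcd a² − a − 2.

a² − a − 2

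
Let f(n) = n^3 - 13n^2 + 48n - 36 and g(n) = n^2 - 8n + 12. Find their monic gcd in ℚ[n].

Euclidean algorithm in ℚ[n]:
  n^3 - 13n^2 + 48n - 36 = (n - 5)(n^2 - 8n + 12) + (-4n + 24)
  n^2 - 8n + 12 = (-(1/4)n + 1/2)(-4n + 24) + (0)
Last nonzero remainder: -4n + 24. Dividing through by -4 gives the monic gcd n - 6.

n - 6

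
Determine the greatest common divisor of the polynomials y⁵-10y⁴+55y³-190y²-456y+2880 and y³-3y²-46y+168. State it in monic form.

Apply the Euclidean algorithm:
  y⁵-10y⁴+55y³-190y²-456y+2880 = (y²-7y+80)(y³-3y²-46y+168) + (-440y²+4400y-10560)
  y³-3y²-46y+168 = (-(1/440)y-7/440)(-440y²+4400y-10560) + (0)
Last nonzero remainder: -440y²+4400y-10560. Dividing through by -440 gives the monic gcd y²-10y+24.

y²-10y+24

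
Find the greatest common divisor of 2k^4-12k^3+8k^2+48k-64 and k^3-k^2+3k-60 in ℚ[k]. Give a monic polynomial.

Repeated division with remainder:
  2k^4-12k^3+8k^2+48k-64 = (2k-10)(k^3-k^2+3k-60) + (-8k^2+198k-664)
  k^3-k^2+3k-60 = (-(1/8)k-95/32)(-8k^2+198k-664) + ((8125/16)k-8125/4)
  -8k^2+198k-664 = (-(128/8125)k+2656/8125)((8125/16)k-8125/4) + (0)
Last nonzero remainder: (8125/16)k-8125/4. Dividing through by 8125/16 gives the monic gcd k-4.

k-4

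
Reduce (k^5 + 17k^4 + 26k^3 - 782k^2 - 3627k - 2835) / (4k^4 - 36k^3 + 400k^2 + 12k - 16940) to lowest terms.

Apply the Euclidean algorithm:
  k^5 + 17k^4 + 26k^3 - 782k^2 - 3627k - 2835 = ((1/4)k + 13/2)(4k^4 - 36k^3 + 400k^2 + 12k - 16940) + (160k^3 - 3385k^2 + 530k + 107275)
  4k^4 - 36k^3 + 400k^2 + 12k - 16940 = ((1/40)k + 389/1280)(160k^3 - 3385k^2 + 530k + 107275) + ((362361/256)k^2 - (362361/128)k - 12682635/256)
  160k^3 - 3385k^2 + 530k + 107275 = ((40960/362361)k - 784640/362361)((362361/256)k^2 - (362361/128)k - 12682635/256) + (0)
Last nonzero remainder: (362361/256)k^2 - (362361/128)k - 12682635/256. Dividing through by 362361/256 gives the monic gcd k^2 - 2k - 35.
Cancel k^2 - 2k - 35 from numerator and denominator to get the reduced form.

(k^3 + 19k^2 + 99k + 81)/(4k^2 - 28k + 484)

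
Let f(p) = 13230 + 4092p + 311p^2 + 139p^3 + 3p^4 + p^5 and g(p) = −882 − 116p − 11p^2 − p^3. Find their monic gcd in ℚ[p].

Euclidean algorithm in ℚ[p]:
  p^5 + 3p^4 + 139p^3 + 311p^2 + 4092p + 13230 = (−p^2 + 8p − 111)(−p^3 − 11p^2 − 116p − 882) + (−864p^2 − 1728p − 84672)
  −p^3 − 11p^2 − 116p − 882 = ((1/864)p + 1/96)(−864p^2 − 1728p − 84672) + (0)
Last nonzero remainder: −864p^2 − 1728p − 84672. Dividing through by −864 gives the monic gcd p^2 + 2p + 98.

98 + 2p + p^2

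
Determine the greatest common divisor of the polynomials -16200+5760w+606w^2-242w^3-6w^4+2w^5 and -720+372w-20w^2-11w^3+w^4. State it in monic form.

Repeated division with remainder:
  2w^5-6w^4-242w^3+606w^2+5760w-16200 = (2w+16)(w^4-11w^3-20w^2+372w-720) + (-26w^3+182w^2+1248w-4680)
  w^4-11w^3-20w^2+372w-720 = (-(1/26)w+2/13)(-26w^3+182w^2+1248w-4680) + (0)
Last nonzero remainder: -26w^3+182w^2+1248w-4680. Dividing through by -26 gives the monic gcd w^3-7w^2-48w+180.

180-48w-7w^2+w^3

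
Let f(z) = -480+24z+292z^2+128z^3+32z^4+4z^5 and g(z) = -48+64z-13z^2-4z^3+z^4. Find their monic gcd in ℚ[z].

By polynomial division,
  4z^5+32z^4+128z^3+292z^2+24z-480 = (4z+48)(z^4-4z^3-13z^2+64z-48) + (372z^3+660z^2-2856z+1824)
  z^4-4z^3-13z^2+64z-48 = ((1/372)z-179/11532)(372z^3+660z^2-2856z+1824) + ((4730/961)z^2+(14190/961)z-18920/961)
  372z^3+660z^2-2856z+1824 = ((178746/2365)z-219108/2365)((4730/961)z^2+(14190/961)z-18920/961) + (0)
Last nonzero remainder: (4730/961)z^2+(14190/961)z-18920/961. Dividing through by 4730/961 gives the monic gcd z^2+3z-4.

-4+3z+z^2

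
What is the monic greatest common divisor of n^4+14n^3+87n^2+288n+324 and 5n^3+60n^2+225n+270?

n+6

Repeated division with remainder:
  n^4+14n^3+87n^2+288n+324 = ((1/5)n+2/5)(5n^3+60n^2+225n+270) + (18n^2+144n+216)
  5n^3+60n^2+225n+270 = ((5/18)n+10/9)(18n^2+144n+216) + (5n+30)
  18n^2+144n+216 = ((18/5)n+36/5)(5n+30) + (0)
Last nonzero remainder: 5n+30. Dividing through by 5 gives the monic gcd n+6.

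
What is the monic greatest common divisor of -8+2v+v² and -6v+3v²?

Apply the Euclidean algorithm:
  v²+2v-8 = (1/3)(3v²-6v) + (4v-8)
  3v²-6v = ((3/4)v)(4v-8) + (0)
Last nonzero remainder: 4v-8. Dividing through by 4 gives the monic gcd v-2.

-2+v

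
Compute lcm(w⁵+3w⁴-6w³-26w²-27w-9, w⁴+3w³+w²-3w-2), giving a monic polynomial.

w⁷+4w⁶-5w⁵-38w⁴-41w³+16w²+45w+18

Repeated division with remainder:
  w⁵+3w⁴-6w³-26w²-27w-9 = (w)(w⁴+3w³+w²-3w-2) + (-7w³-23w²-25w-9)
  w⁴+3w³+w²-3w-2 = (-(1/7)w+2/49)(-7w³-23w²-25w-9) + (-(80/49)w²-(160/49)w-80/49)
  -7w³-23w²-25w-9 = ((343/80)w+441/80)(-(80/49)w²-(160/49)w-80/49) + (0)
Last nonzero remainder: -(80/49)w²-(160/49)w-80/49. Dividing through by -80/49 gives the monic gcd w²+2w+1.
Then lcm(f, g) = f·g / gcd(f, g); expanding and making the result monic gives the answer.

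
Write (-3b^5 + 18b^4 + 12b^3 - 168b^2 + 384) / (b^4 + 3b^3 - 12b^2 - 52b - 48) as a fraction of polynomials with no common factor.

(-3b^2 + 18b - 24)/(b + 3)

Repeated division with remainder:
  -3b^5 + 18b^4 + 12b^3 - 168b^2 + 384 = (-3b + 27)(b^4 + 3b^3 - 12b^2 - 52b - 48) + (-105b^3 + 1260b + 1680)
  b^4 + 3b^3 - 12b^2 - 52b - 48 = (-(1/105)b - 1/35)(-105b^3 + 1260b + 1680) + (0)
Last nonzero remainder: -105b^3 + 1260b + 1680. Dividing through by -105 gives the monic gcd b^3 - 12b - 16.
Cancel b^3 - 12b - 16 from numerator and denominator to get the reduced form.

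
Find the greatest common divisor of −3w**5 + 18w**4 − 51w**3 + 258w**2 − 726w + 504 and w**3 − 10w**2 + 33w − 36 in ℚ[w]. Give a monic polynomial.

w**2 − 7w + 12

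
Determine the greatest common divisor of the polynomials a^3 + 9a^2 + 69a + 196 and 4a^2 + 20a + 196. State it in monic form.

By polynomial division,
  a^3 + 9a^2 + 69a + 196 = ((1/4)a + 1)(4a^2 + 20a + 196) + (0)
Last nonzero remainder: 4a^2 + 20a + 196. Dividing through by 4 gives the monic gcd a^2 + 5a + 49.

a^2 + 5a + 49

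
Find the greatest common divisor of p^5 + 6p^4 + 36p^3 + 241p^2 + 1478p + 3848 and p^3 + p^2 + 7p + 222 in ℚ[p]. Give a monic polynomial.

Apply the Euclidean algorithm:
  p^5 + 6p^4 + 36p^3 + 241p^2 + 1478p + 3848 = (p^2 + 5p + 24)(p^3 + p^2 + 7p + 222) + (-40p^2 + 200p - 1480)
  p^3 + p^2 + 7p + 222 = (-(1/40)p - 3/20)(-40p^2 + 200p - 1480) + (0)
Last nonzero remainder: -40p^2 + 200p - 1480. Dividing through by -40 gives the monic gcd p^2 - 5p + 37.

p^2 - 5p + 37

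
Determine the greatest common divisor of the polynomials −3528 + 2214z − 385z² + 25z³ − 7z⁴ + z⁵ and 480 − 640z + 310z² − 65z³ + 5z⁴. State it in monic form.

Euclidean algorithm in ℚ[z]:
  z⁵ − 7z⁴ + 25z³ − 385z² + 2214z − 3528 = ((1/5)z + 6/5)(5z⁴ − 65z³ + 310z² − 640z + 480) + (41z³ − 629z² + 2886z − 4104)
  5z⁴ − 65z³ + 310z² − 640z + 480 = ((5/41)z + 480/1681)(41z³ − 629z² + 2886z − 4104) + ((231400/1681)z² − (1619800/1681)z + 2776800/1681)
  41z³ − 629z² + 2886z − 4104 = ((68921/231400)z − 287451/115700)((231400/1681)z² − (1619800/1681)z + 2776800/1681) + (0)
Last nonzero remainder: (231400/1681)z² − (1619800/1681)z + 2776800/1681. Dividing through by 231400/1681 gives the monic gcd z² − 7z + 12.

12 − 7z + z²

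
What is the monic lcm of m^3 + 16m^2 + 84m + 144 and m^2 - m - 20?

m^4 + 11m^3 + 4m^2 - 276m - 720

Euclidean algorithm in ℚ[m]:
  m^3 + 16m^2 + 84m + 144 = (m + 17)(m^2 - m - 20) + (121m + 484)
  m^2 - m - 20 = ((1/121)m - 5/121)(121m + 484) + (0)
Last nonzero remainder: 121m + 484. Dividing through by 121 gives the monic gcd m + 4.
Then lcm(f, g) = f·g / gcd(f, g); expanding and making the result monic gives the answer.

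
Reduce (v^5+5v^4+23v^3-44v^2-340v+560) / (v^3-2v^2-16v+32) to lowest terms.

(v^3+3v^2+25v-70)/(v-4)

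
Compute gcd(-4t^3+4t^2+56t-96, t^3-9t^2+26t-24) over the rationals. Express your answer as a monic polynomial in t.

t^2-5t+6

By polynomial division,
  -4t^3+4t^2+56t-96 = (-4)(t^3-9t^2+26t-24) + (-32t^2+160t-192)
  t^3-9t^2+26t-24 = (-(1/32)t+1/8)(-32t^2+160t-192) + (0)
Last nonzero remainder: -32t^2+160t-192. Dividing through by -32 gives the monic gcd t^2-5t+6.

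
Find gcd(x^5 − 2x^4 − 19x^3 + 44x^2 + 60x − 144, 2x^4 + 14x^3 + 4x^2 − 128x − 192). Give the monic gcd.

x^3 + 3x^2 − 10x − 24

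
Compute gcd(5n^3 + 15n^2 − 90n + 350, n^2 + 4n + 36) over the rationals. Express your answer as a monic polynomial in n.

By polynomial division,
  5n^3 + 15n^2 − 90n + 350 = (5n − 5)(n^2 + 4n + 36) + (−250n + 530)
  n^2 + 4n + 36 = (−(1/250)n − 153/6250)(−250n + 530) + (30609/625)
  −250n + 530 = (−(156250/30609)n + 331250/30609)(30609/625) + (0)
The last nonzero remainder is the constant 30609/625, so the polynomials are coprime and gcd = 1.

1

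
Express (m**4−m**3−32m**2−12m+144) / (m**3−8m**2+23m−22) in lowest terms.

(m**3+m**2−30m−72)/(m**2−6m+11)

Euclidean algorithm in ℚ[m]:
  m**4−m**3−32m**2−12m+144 = (m+7)(m**3−8m**2+23m−22) + (m**2−151m+298)
  m**3−8m**2+23m−22 = (m+143)(m**2−151m+298) + (21318m−42636)
  m**2−151m+298 = ((1/21318)m−149/21318)(21318m−42636) + (0)
Last nonzero remainder: 21318m−42636. Dividing through by 21318 gives the monic gcd m−2.
Cancel m−2 from numerator and denominator to get the reduced form.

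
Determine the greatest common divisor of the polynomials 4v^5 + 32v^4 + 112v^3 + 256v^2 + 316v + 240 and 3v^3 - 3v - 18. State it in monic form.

Repeated division with remainder:
  4v^5 + 32v^4 + 112v^3 + 256v^2 + 316v + 240 = ((4/3)v^2 + (32/3)v + 116/3)(3v^3 - 3v - 18) + (312v^2 + 624v + 936)
  3v^3 - 3v - 18 = ((1/104)v - 1/52)(312v^2 + 624v + 936) + (0)
Last nonzero remainder: 312v^2 + 624v + 936. Dividing through by 312 gives the monic gcd v^2 + 2v + 3.

v^2 + 2v + 3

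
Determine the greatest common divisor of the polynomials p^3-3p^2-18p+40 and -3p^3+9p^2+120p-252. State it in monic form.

By polynomial division,
  p^3-3p^2-18p+40 = (-1/3)(-3p^3+9p^2+120p-252) + (22p-44)
  -3p^3+9p^2+120p-252 = (-(3/22)p^2+(3/22)p+63/11)(22p-44) + (0)
Last nonzero remainder: 22p-44. Dividing through by 22 gives the monic gcd p-2.

p-2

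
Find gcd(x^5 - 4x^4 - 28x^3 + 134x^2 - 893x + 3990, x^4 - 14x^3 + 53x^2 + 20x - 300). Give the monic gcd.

x^2 - 11x + 30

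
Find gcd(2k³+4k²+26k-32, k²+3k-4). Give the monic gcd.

k-1

Apply the Euclidean algorithm:
  2k³+4k²+26k-32 = (2k-2)(k²+3k-4) + (40k-40)
  k²+3k-4 = ((1/40)k+1/10)(40k-40) + (0)
Last nonzero remainder: 40k-40. Dividing through by 40 gives the monic gcd k-1.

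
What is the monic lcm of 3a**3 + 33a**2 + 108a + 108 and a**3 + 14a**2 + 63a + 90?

a**4 + 16a**3 + 91a**2 + 216a + 180

Apply the Euclidean algorithm:
  3a**3 + 33a**2 + 108a + 108 = (3)(a**3 + 14a**2 + 63a + 90) + (-9a**2 - 81a - 162)
  a**3 + 14a**2 + 63a + 90 = (-(1/9)a - 5/9)(-9a**2 - 81a - 162) + (0)
Last nonzero remainder: -9a**2 - 81a - 162. Dividing through by -9 gives the monic gcd a**2 + 9a + 18.
Then lcm(f, g) = f·g / gcd(f, g); expanding and making the result monic gives the answer.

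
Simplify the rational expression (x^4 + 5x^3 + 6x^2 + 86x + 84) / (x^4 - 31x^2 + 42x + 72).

By polynomial division,
  x^4 + 5x^3 + 6x^2 + 86x + 84 = (x^4 - 31x^2 + 42x + 72) + (5x^3 + 37x^2 + 44x + 12)
  x^4 - 31x^2 + 42x + 72 = ((1/5)x - 37/25)(5x^3 + 37x^2 + 44x + 12) + ((374/25)x^2 + (2618/25)x + 2244/25)
  5x^3 + 37x^2 + 44x + 12 = ((125/374)x + 25/187)((374/25)x^2 + (2618/25)x + 2244/25) + (0)
Last nonzero remainder: (374/25)x^2 + (2618/25)x + 2244/25. Dividing through by 374/25 gives the monic gcd x^2 + 7x + 6.
Cancel x^2 + 7x + 6 from numerator and denominator to get the reduced form.

(x^2 - 2x + 14)/(x^2 - 7x + 12)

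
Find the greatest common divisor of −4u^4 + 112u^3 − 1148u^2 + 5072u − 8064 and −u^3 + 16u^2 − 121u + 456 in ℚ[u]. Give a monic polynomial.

u − 8

Apply the Euclidean algorithm:
  −4u^4 + 112u^3 − 1148u^2 + 5072u − 8064 = (4u − 48)(−u^3 + 16u^2 − 121u + 456) + (104u^2 − 2560u + 13824)
  −u^3 + 16u^2 − 121u + 456 = (−(1/104)u − 14/169)(104u^2 − 2560u + 13824) + (−(33825/169)u + 270600/169)
  104u^2 − 2560u + 13824 = (−(17576/33825)u + 97344/11275)(−(33825/169)u + 270600/169) + (0)
Last nonzero remainder: −(33825/169)u + 270600/169. Dividing through by −33825/169 gives the monic gcd u − 8.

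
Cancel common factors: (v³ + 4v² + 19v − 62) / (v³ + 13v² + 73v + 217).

Repeated division with remainder:
  v³ + 4v² + 19v − 62 = (v³ + 13v² + 73v + 217) + (−9v² − 54v − 279)
  v³ + 13v² + 73v + 217 = (−(1/9)v − 7/9)(−9v² − 54v − 279) + (0)
Last nonzero remainder: −9v² − 54v − 279. Dividing through by −9 gives the monic gcd v² + 6v + 31.
Cancel v² + 6v + 31 from numerator and denominator to get the reduced form.

(v − 2)/(v + 7)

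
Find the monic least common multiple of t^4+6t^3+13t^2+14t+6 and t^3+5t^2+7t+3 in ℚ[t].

Apply the Euclidean algorithm:
  t^4+6t^3+13t^2+14t+6 = (t+1)(t^3+5t^2+7t+3) + (t^2+4t+3)
  t^3+5t^2+7t+3 = (t+1)(t^2+4t+3) + (0)
The last nonzero remainder t^2+4t+3 is already monic.
Then lcm(f, g) = f·g / gcd(f, g); expanding and making the result monic gives the answer.

t^5+7t^4+19t^3+27t^2+20t+6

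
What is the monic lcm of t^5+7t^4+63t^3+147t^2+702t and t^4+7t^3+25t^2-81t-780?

Repeated division with remainder:
  t^5+7t^4+63t^3+147t^2+702t = (t)(t^4+7t^3+25t^2-81t-780) + (38t^3+228t^2+1482t)
  t^4+7t^3+25t^2-81t-780 = ((1/38)t+1/38)(38t^3+228t^2+1482t) + (-20t^2-120t-780)
  38t^3+228t^2+1482t = (-(19/10)t)(-20t^2-120t-780) + (0)
Last nonzero remainder: -20t^2-120t-780. Dividing through by -20 gives the monic gcd t^2+6t+39.
Then lcm(f, g) = f·g / gcd(f, g); expanding and making the result monic gives the answer.

t^7+8t^6+50t^5+70t^4-411t^3-2238t^2-14040t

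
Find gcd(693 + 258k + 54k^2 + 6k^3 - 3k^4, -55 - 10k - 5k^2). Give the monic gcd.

11 + 2k + k^2

Apply the Euclidean algorithm:
  -3k^4 + 6k^3 + 54k^2 + 258k + 693 = ((3/5)k^2 - (12/5)k - 63/5)(-5k^2 - 10k - 55) + (0)
Last nonzero remainder: -5k^2 - 10k - 55. Dividing through by -5 gives the monic gcd k^2 + 2k + 11.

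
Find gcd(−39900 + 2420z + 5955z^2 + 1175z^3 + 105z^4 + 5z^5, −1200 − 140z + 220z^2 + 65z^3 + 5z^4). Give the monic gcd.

Apply the Euclidean algorithm:
  5z^5 + 105z^4 + 1175z^3 + 5955z^2 + 2420z − 39900 = (z + 8)(5z^4 + 65z^3 + 220z^2 − 140z − 1200) + (435z^3 + 4335z^2 + 4740z − 30300)
  5z^4 + 65z^3 + 220z^2 − 140z − 1200 = ((1/87)z + 88/2523)(435z^3 + 4335z^2 + 4740z − 30300) + ((12040/841)z^2 + (36120/841)z − 120400/841)
  435z^3 + 4335z^2 + 4740z − 30300 = ((73167/2408)z + 254823/1204)((12040/841)z^2 + (36120/841)z − 120400/841) + (0)
Last nonzero remainder: (12040/841)z^2 + (36120/841)z − 120400/841. Dividing through by 12040/841 gives the monic gcd z^2 + 3z − 10.

−10 + 3z + z^2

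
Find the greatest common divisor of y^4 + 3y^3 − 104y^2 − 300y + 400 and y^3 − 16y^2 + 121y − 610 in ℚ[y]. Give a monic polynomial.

y − 10

By polynomial division,
  y^4 + 3y^3 − 104y^2 − 300y + 400 = (y + 19)(y^3 − 16y^2 + 121y − 610) + (79y^2 − 1989y + 11990)
  y^3 − 16y^2 + 121y − 610 = ((1/79)y + 725/6241)(79y^2 − 1989y + 11990) + ((1249976/6241)y − 12499760/6241)
  79y^2 − 1989y + 11990 = ((493039/1249976)y − 7482959/1249976)((1249976/6241)y − 12499760/6241) + (0)
Last nonzero remainder: (1249976/6241)y − 12499760/6241. Dividing through by 1249976/6241 gives the monic gcd y − 10.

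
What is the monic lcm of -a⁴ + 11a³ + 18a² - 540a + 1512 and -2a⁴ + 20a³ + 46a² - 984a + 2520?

a⁵ - 16a⁴ + 37a³ + 630a² - 4212a + 7560

Repeated division with remainder:
  -a⁴ + 11a³ + 18a² - 540a + 1512 = (1/2)(-2a⁴ + 20a³ + 46a² - 984a + 2520) + (a³ - 5a² - 48a + 252)
  -2a⁴ + 20a³ + 46a² - 984a + 2520 = (-2a + 10)(a³ - 5a² - 48a + 252) + (0)
The last nonzero remainder a³ - 5a² - 48a + 252 is already monic.
Then lcm(f, g) = f·g / gcd(f, g); expanding and making the result monic gives the answer.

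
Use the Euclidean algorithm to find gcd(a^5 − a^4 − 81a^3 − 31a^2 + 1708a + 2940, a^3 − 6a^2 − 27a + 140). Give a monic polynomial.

a^2 − 2a − 35

Apply the Euclidean algorithm:
  a^5 − a^4 − 81a^3 − 31a^2 + 1708a + 2940 = (a^2 + 5a − 24)(a^3 − 6a^2 − 27a + 140) + (−180a^2 + 360a + 6300)
  a^3 − 6a^2 − 27a + 140 = (−(1/180)a + 1/45)(−180a^2 + 360a + 6300) + (0)
Last nonzero remainder: −180a^2 + 360a + 6300. Dividing through by −180 gives the monic gcd a^2 − 2a − 35.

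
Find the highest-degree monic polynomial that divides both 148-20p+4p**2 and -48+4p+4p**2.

Euclidean algorithm in ℚ[p]:
  4p**2-20p+148 = (4p**2+4p-48) + (-24p+196)
  4p**2+4p-48 = (-(1/6)p-55/36)(-24p+196) + (2263/9)
  -24p+196 = (-(216/2263)p+1764/2263)(2263/9) + (0)
The last nonzero remainder is the constant 2263/9, so the polynomials are coprime and gcd = 1.

1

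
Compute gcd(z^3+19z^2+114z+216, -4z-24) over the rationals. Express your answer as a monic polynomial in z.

z+6

By polynomial division,
  z^3+19z^2+114z+216 = (-(1/4)z^2-(13/4)z-9)(-4z-24) + (0)
Last nonzero remainder: -4z-24. Dividing through by -4 gives the monic gcd z+6.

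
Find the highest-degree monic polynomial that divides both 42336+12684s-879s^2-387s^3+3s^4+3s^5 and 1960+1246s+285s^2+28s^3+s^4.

196+105s+18s^2+s^3

Euclidean algorithm in ℚ[s]:
  3s^5+3s^4-387s^3-879s^2+12684s+42336 = (3s-81)(s^4+28s^3+285s^2+1246s+1960) + (1026s^3+18468s^2+107730s+201096)
  s^4+28s^3+285s^2+1246s+1960 = ((1/1026)s+5/513)(1026s^3+18468s^2+107730s+201096) + (0)
Last nonzero remainder: 1026s^3+18468s^2+107730s+201096. Dividing through by 1026 gives the monic gcd s^3+18s^2+105s+196.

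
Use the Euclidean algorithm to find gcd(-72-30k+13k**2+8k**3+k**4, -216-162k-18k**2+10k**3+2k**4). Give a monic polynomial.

9+6k+k**2

Euclidean algorithm in ℚ[k]:
  k**4+8k**3+13k**2-30k-72 = (1/2)(2k**4+10k**3-18k**2-162k-216) + (3k**3+22k**2+51k+36)
  2k**4+10k**3-18k**2-162k-216 = ((2/3)k-14/9)(3k**3+22k**2+51k+36) + (-(160/9)k**2-(320/3)k-160)
  3k**3+22k**2+51k+36 = (-(27/160)k-9/40)(-(160/9)k**2-(320/3)k-160) + (0)
Last nonzero remainder: -(160/9)k**2-(320/3)k-160. Dividing through by -160/9 gives the monic gcd k**2+6k+9.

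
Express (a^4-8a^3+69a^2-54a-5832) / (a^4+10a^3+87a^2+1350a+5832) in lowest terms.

Repeated division with remainder:
  a^4-8a^3+69a^2-54a-5832 = (a^4+10a^3+87a^2+1350a+5832) + (-18a^3-18a^2-1404a-11664)
  a^4+10a^3+87a^2+1350a+5832 = (-(1/18)a-1/2)(-18a^3-18a^2-1404a-11664) + (0)
Last nonzero remainder: -18a^3-18a^2-1404a-11664. Dividing through by -18 gives the monic gcd a^3+a^2+78a+648.
Cancel a^3+a^2+78a+648 from numerator and denominator to get the reduced form.

(a-9)/(a+9)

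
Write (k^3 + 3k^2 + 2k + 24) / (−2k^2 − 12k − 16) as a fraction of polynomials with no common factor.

Euclidean algorithm in ℚ[k]:
  k^3 + 3k^2 + 2k + 24 = (−(1/2)k + 3/2)(−2k^2 − 12k − 16) + (12k + 48)
  −2k^2 − 12k − 16 = (−(1/6)k − 1/3)(12k + 48) + (0)
Last nonzero remainder: 12k + 48. Dividing through by 12 gives the monic gcd k + 4.
Cancel k + 4 from numerator and denominator to get the reduced form.

(−k^2 + k − 6)/(2k + 4)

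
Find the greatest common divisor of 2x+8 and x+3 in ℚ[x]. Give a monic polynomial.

1

By polynomial division,
  2x+8 = (2)(x+3) + (2)
  x+3 = ((1/2)x+3/2)(2) + (0)
The last nonzero remainder is the constant 2, so the polynomials are coprime and gcd = 1.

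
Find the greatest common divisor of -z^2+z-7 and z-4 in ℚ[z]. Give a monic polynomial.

Euclidean algorithm in ℚ[z]:
  -z^2+z-7 = (-z-3)(z-4) + (-19)
  z-4 = (-(1/19)z+4/19)(-19) + (0)
The last nonzero remainder is the constant -19, so the polynomials are coprime and gcd = 1.

1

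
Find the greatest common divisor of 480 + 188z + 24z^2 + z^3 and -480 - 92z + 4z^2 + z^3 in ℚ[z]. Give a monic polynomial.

48 + 14z + z^2

Euclidean algorithm in ℚ[z]:
  z^3 + 24z^2 + 188z + 480 = (z^3 + 4z^2 - 92z - 480) + (20z^2 + 280z + 960)
  z^3 + 4z^2 - 92z - 480 = ((1/20)z - 1/2)(20z^2 + 280z + 960) + (0)
Last nonzero remainder: 20z^2 + 280z + 960. Dividing through by 20 gives the monic gcd z^2 + 14z + 48.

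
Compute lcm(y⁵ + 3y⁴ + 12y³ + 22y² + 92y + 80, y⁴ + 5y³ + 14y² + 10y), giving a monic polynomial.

Repeated division with remainder:
  y⁵ + 3y⁴ + 12y³ + 22y² + 92y + 80 = (y − 2)(y⁴ + 5y³ + 14y² + 10y) + (8y³ + 40y² + 112y + 80)
  y⁴ + 5y³ + 14y² + 10y = ((1/8)y)(8y³ + 40y² + 112y + 80) + (0)
Last nonzero remainder: 8y³ + 40y² + 112y + 80. Dividing through by 8 gives the monic gcd y³ + 5y² + 14y + 10.
Then lcm(f, g) = f·g / gcd(f, g); expanding and making the result monic gives the answer.

y⁶ + 3y⁵ + 12y⁴ + 22y³ + 92y² + 80y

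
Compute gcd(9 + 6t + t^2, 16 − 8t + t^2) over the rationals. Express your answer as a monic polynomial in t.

Euclidean algorithm in ℚ[t]:
  t^2 + 6t + 9 = (t^2 − 8t + 16) + (14t − 7)
  t^2 − 8t + 16 = ((1/14)t − 15/28)(14t − 7) + (49/4)
  14t − 7 = ((8/7)t − 4/7)(49/4) + (0)
The last nonzero remainder is the constant 49/4, so the polynomials are coprime and gcd = 1.

1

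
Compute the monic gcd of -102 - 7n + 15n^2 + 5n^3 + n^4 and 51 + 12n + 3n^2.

17 + 4n + n^2

Repeated division with remainder:
  n^4 + 5n^3 + 15n^2 - 7n - 102 = ((1/3)n^2 + (1/3)n - 2)(3n^2 + 12n + 51) + (0)
Last nonzero remainder: 3n^2 + 12n + 51. Dividing through by 3 gives the monic gcd n^2 + 4n + 17.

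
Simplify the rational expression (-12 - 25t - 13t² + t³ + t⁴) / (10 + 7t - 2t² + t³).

Apply the Euclidean algorithm:
  t⁴ + t³ - 13t² - 25t - 12 = (t + 3)(t³ - 2t² + 7t + 10) + (-14t² - 56t - 42)
  t³ - 2t² + 7t + 10 = (-(1/14)t + 3/7)(-14t² - 56t - 42) + (28t + 28)
  -14t² - 56t - 42 = (-(1/2)t - 3/2)(28t + 28) + (0)
Last nonzero remainder: 28t + 28. Dividing through by 28 gives the monic gcd t + 1.
Cancel t + 1 from numerator and denominator to get the reduced form.

(-12 - 13t + t³)/(10 - 3t + t²)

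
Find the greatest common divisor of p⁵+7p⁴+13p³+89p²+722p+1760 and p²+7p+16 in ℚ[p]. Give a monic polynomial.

Repeated division with remainder:
  p⁵+7p⁴+13p³+89p²+722p+1760 = (p³-3p+110)(p²+7p+16) + (0)
The last nonzero remainder p²+7p+16 is already monic.

p²+7p+16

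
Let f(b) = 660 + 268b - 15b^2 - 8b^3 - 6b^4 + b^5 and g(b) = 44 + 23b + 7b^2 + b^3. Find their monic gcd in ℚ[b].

11 + 3b + b^2

Apply the Euclidean algorithm:
  b^5 - 6b^4 - 8b^3 - 15b^2 + 268b + 660 = (b^2 - 13b + 60)(b^3 + 7b^2 + 23b + 44) + (-180b^2 - 540b - 1980)
  b^3 + 7b^2 + 23b + 44 = (-(1/180)b - 1/45)(-180b^2 - 540b - 1980) + (0)
Last nonzero remainder: -180b^2 - 540b - 1980. Dividing through by -180 gives the monic gcd b^2 + 3b + 11.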